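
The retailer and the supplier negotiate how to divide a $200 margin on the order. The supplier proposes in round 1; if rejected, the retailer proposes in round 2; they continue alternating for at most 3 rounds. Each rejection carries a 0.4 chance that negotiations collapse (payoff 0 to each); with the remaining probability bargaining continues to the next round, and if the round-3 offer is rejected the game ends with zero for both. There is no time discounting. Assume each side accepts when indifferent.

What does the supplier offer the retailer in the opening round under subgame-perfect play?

48

Round 3 (the supplier proposes): rejection yields 0 for the retailer; the supplier offers 0 and keeps 200.
Round 2 (the retailer proposes): rejecting gives the supplier an expected 0.6 × 200 = 120, so the retailer offers 120, keeping 80.
Round 1 (the supplier proposes): rejecting gives the retailer an expected 0.6 × 80 = 48. The supplier offers 48 and keeps 200 − 48 = 152.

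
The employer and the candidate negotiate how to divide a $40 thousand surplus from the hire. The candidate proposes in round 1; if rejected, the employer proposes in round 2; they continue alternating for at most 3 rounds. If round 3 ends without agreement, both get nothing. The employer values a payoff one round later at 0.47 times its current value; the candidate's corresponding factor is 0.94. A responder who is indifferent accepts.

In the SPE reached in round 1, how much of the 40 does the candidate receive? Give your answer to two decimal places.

38.87

Round 3 (the candidate proposes): rejection yields 0 for the employer; the candidate offers 0 and keeps 40.
Round 2 (the employer proposes): the candidate can get 40 next round, worth 0.94 × 40 = 37.6 now, so the employer offers 37.6, keeping 2.4.
Round 1 (the candidate proposes): the employer can get 2.4 next round, worth 0.47 × 2.4 = 1.128 now. The candidate offers 1.128 and keeps 40 − 1.128 = 38.872.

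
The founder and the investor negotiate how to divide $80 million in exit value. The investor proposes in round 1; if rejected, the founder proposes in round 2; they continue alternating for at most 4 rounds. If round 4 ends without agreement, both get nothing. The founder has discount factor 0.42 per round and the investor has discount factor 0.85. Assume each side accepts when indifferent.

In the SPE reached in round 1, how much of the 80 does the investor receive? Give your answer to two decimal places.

Round 4 (the founder proposes): rejection yields 0 for the investor; the founder offers 0 and keeps 80.
Round 3 (the investor proposes): the founder can get 80 next round, worth 0.42 × 80 = 33.6 now; the investor offers that and keeps 46.4.
Round 2 (the founder proposes): the investor can get 46.4 next round, worth 0.85 × 46.4 = 39.44 now; the founder offers that and keeps 40.56.
Round 1 (the investor proposes): the founder can get 40.56 next round, worth 0.42 × 40.56 = 17.0352 now; the investor offers that and keeps 62.9648.

62.96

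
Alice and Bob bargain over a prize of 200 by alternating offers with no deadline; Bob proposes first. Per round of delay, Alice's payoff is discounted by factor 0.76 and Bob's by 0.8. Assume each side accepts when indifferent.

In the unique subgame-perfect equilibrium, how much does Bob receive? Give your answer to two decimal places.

Let x be Bob's share when Bob proposes and y be Alice's share when Alice proposes.
Alice accepts iff offered ≥ 0.76·y, so x = 200 − 0.76y. Symmetrically y = 200 − 0.8x.
Substituting: x = 200 − 0.76(200 − 0.8x), giving x(1 − 0.8·0.76) = 200(1 − 0.76).
So x = 200 × 0.24 / 0.392 ≈ 122.4490, and Alice receives 200 − x ≈ 77.5510.

122.45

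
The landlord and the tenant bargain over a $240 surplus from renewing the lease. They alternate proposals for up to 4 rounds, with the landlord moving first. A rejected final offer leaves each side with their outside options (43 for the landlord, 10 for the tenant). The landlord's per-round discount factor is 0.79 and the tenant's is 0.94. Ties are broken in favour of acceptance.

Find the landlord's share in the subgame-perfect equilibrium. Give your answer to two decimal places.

55.11

Round 4 (the tenant proposes): the landlord gets 43 if talks fail, so the tenant offers 43 and keeps 197.
Round 3 (the landlord proposes): the tenant can get 197 next round, worth 0.94 × 197 = 185.18 now, so the landlord offers 185.18, keeping 54.82.
Round 2 (the tenant proposes): the landlord can get 54.82 next round, worth 0.79 × 54.82 = 43.3078 now. The tenant offers 43.3078 and keeps 240 − 43.3078 = 196.6922.
Round 1 (the landlord proposes): the tenant can get 196.6922 next round, worth 0.94 × 196.6922 = 184.890668 now, so the landlord offers 184.890668, keeping 55.109332.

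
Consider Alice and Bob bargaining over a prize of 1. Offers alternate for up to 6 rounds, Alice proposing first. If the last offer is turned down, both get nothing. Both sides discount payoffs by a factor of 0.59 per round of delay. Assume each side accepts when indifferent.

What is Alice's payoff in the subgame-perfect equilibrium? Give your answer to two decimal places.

Round 6 (Bob proposes): rejection yields 0 for Alice; Bob offers 0 and keeps 1.
Round 5 (Alice proposes): Bob can get 1 next round, worth 0.59 × 1 = 0.59 now, so Alice offers 0.59, keeping 0.41.
Round 4 (Bob proposes): Alice can get 0.41 next round, worth 0.59 × 0.41 = 0.2419 now; Bob offers that and keeps 0.7581.
Round 3 (Alice proposes): Bob can get 0.7581 next round, worth 0.59 × 0.7581 = 0.447279 now; Alice offers that and keeps 0.552721.
Round 2 (Bob proposes): Alice can get 0.552721 next round, worth 0.59 × 0.552721 = 0.32610539 now. Bob offers 0.32610539 and keeps 1 − 0.32610539 = 0.67389461.
Round 1 (Alice proposes): Bob can get 0.67389461 next round, worth 0.59 × 0.67389461 = 0.3975978199 now, so Alice offers 0.3975978199, keeping 0.6024021801.

0.60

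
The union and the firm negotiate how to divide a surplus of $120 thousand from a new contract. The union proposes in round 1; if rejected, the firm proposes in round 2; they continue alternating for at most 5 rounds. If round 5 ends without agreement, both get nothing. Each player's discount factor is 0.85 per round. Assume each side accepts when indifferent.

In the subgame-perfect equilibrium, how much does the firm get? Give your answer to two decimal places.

Round 5 (the union proposes): the firm will accept anything ≥ 0, so the union offers 0 and keeps 120.
Round 4 (the firm proposes): the union can get 120 next round, worth 0.85 × 120 = 102 now. The firm offers 102 and keeps 120 − 102 = 18.
Round 3 (the union proposes): the firm can get 18 next round, worth 0.85 × 18 = 15.3 now. The union offers 15.3 and keeps 120 − 15.3 = 104.7.
Round 2 (the firm proposes): the union can get 104.7 next round, worth 0.85 × 104.7 = 88.995 now, so the firm offers 88.995, keeping 31.005.
Round 1 (the union proposes): the firm can get 31.005 next round, worth 0.85 × 31.005 = 26.35425 now; the union offers that and keeps 93.64575.

26.35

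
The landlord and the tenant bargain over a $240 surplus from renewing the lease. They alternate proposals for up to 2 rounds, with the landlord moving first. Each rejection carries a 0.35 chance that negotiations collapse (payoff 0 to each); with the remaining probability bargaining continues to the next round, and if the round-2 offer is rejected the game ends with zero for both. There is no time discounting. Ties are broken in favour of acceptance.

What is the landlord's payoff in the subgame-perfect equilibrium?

By backward induction:
Round 2 (the tenant proposes): the landlord will accept anything ≥ 0, so the tenant offers 0 and keeps 240.
Round 1 (the landlord proposes): rejecting gives the tenant an expected 0.65 × 240 = 156, so the landlord offers 156, keeping 84.

84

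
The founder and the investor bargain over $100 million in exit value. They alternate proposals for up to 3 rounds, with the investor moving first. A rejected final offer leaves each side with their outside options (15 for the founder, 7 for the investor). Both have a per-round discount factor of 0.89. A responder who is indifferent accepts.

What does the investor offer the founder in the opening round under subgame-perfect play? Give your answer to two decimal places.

21.67

Round 3 (the investor proposes): the founder gets 15 if talks fail, so the investor offers 15 and keeps 85.
Round 2 (the founder proposes): the investor can get 85 next round, worth 0.89 × 85 = 75.65 now. The founder offers 75.65 and keeps 100 − 75.65 = 24.35.
Round 1 (the investor proposes): the founder can get 24.35 next round, worth 0.89 × 24.35 = 21.6715 now. The investor offers 21.6715 and keeps 100 − 21.6715 = 78.3285.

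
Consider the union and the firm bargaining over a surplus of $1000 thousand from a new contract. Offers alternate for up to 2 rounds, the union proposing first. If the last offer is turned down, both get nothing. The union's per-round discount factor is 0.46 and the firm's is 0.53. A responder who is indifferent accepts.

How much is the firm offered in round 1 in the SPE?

Round 2 (the firm proposes): rejection yields 0 for the union; the firm offers 0 and keeps 1000.
Round 1 (the union proposes): the firm can get 1000 next round, worth 0.53 × 1000 = 530 now, so the union offers 530, keeping 470.

530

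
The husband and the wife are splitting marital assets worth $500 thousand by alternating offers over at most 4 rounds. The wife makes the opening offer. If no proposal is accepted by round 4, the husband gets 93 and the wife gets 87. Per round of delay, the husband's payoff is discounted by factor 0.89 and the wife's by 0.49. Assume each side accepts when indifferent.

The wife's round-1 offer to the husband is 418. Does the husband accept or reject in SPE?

Round 4 (the husband proposes): the wife gets 87 if talks fail, so the husband offers 87 and keeps 413.
Round 3 (the wife proposes): the husband can get 413 next round, worth 0.89 × 413 = 367.57 now. The wife offers 367.57 and keeps 500 − 367.57 = 132.43.
Round 2 (the husband proposes): the wife can get 132.43 next round, worth 0.49 × 132.43 = 64.8907 now. The husband offers 64.8907 and keeps 500 − 64.8907 = 435.1093.
So by rejecting in round 1, the husband gets 435.1093 next round, worth 0.89 × 435.1093 = 387.247277 now.
Offer 418 ≥ 387.247277, so the husband accepts.

Accept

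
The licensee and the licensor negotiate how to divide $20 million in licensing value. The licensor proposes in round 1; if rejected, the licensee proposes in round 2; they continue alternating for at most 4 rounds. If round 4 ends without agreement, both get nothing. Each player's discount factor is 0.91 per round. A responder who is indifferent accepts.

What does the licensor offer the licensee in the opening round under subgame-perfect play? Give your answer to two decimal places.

16.71

Round 4 (the licensee proposes): the licensor will accept anything ≥ 0, so the licensee offers 0 and keeps 20.
Round 3 (the licensor proposes): the licensee can get 20 next round, worth 0.91 × 20 = 18.2 now. The licensor offers 18.2 and keeps 20 − 18.2 = 1.8.
Round 2 (the licensee proposes): the licensor can get 1.8 next round, worth 0.91 × 1.8 = 1.638 now; the licensee offers that and keeps 18.362.
Round 1 (the licensor proposes): the licensee can get 18.362 next round, worth 0.91 × 18.362 = 16.70942 now; the licensor offers that and keeps 3.29058.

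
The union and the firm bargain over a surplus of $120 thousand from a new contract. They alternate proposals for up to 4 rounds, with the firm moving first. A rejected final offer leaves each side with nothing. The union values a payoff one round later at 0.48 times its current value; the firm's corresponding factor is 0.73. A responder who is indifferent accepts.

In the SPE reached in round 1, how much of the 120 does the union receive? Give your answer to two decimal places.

35.74

Round 4 (the union proposes): rejection yields 0 for the firm; the union offers 0 and keeps 120.
Round 3 (the firm proposes): the union can get 120 next round, worth 0.48 × 120 = 57.6 now, so the firm offers 57.6, keeping 62.4.
Round 2 (the union proposes): the firm can get 62.4 next round, worth 0.73 × 62.4 = 45.552 now. The union offers 45.552 and keeps 120 − 45.552 = 74.448.
Round 1 (the firm proposes): the union can get 74.448 next round, worth 0.48 × 74.448 = 35.73504 now, so the firm offers 35.73504, keeping 84.26496.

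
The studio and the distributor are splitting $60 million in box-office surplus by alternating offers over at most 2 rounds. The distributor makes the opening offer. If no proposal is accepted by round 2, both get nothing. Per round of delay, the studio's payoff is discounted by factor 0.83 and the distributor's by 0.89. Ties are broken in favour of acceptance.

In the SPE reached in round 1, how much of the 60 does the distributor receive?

10.2

Solve by backward induction from round 2.
Round 2 (the studio proposes): the distributor will accept anything ≥ 0, so the studio offers 0 and keeps 60.
Round 1 (the distributor proposes): the studio can get 60 next round, worth 0.83 × 60 = 49.8 now; the distributor offers that and keeps 10.2.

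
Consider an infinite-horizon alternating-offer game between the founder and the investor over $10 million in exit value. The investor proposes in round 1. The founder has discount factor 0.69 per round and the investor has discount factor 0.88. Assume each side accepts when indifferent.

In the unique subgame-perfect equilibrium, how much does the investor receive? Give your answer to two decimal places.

Let x be the investor's share when the investor proposes and y be the founder's share when the founder proposes.
The founder accepts iff offered ≥ 0.69·y, so x = 10 − 0.69y. Symmetrically y = 10 − 0.88x.
Substituting: x = 10 − 0.69(10 − 0.88x), giving x(1 − 0.88·0.69) = 10(1 − 0.69).
So x = 10 × 0.31 / 0.3928 ≈ 7.8921, and the founder receives 10 − x ≈ 2.1079.

7.89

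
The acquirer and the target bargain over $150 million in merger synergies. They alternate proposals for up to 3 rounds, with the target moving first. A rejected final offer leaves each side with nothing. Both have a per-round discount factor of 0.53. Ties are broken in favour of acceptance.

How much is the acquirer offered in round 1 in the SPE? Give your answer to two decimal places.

Round 3 (the target proposes): rejection yields 0 for the acquirer; the target offers 0 and keeps 150.
Round 2 (the acquirer proposes): the target can get 150 next round, worth 0.53 × 150 = 79.5 now; the acquirer offers that and keeps 70.5.
Round 1 (the target proposes): the acquirer can get 70.5 next round, worth 0.53 × 70.5 = 37.365 now; the target offers that and keeps 112.635.

37.37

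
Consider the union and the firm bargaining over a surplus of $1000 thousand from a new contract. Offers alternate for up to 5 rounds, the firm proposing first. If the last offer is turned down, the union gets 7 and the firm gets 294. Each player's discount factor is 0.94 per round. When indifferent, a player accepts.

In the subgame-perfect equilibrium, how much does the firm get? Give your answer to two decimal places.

Solve by backward induction from round 5.
Round 5 (the firm proposes): the union gets 7 if talks fail, so the firm offers 7 and keeps 993.
Round 4 (the union proposes): the firm can get 993 next round, worth 0.94 × 993 = 933.42 now. The union offers 933.42 and keeps 1000 − 933.42 = 66.58.
Round 3 (the firm proposes): the union can get 66.58 next round, worth 0.94 × 66.58 = 62.5852 now; the firm offers that and keeps 937.4148.
Round 2 (the union proposes): the firm can get 937.4148 next round, worth 0.94 × 937.4148 = 881.169912 now. The union offers 881.169912 and keeps 1000 − 881.169912 = 118.830088.
Round 1 (the firm proposes): the union can get 118.830088 next round, worth 0.94 × 118.830088 = 111.70028272 now, so the firm offers 111.70028272, keeping 888.29971728.

888.30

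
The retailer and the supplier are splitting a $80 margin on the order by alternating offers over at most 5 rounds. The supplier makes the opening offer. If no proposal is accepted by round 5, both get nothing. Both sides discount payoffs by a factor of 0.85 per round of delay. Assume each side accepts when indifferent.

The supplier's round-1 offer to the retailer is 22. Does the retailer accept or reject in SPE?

Accept

Work out the retailer's continuation value if the offer is rejected.
Round 5 (the supplier proposes): rejection yields 0 for the retailer; the supplier offers 0 and keeps 80.
Round 4 (the retailer proposes): the supplier can get 80 next round, worth 0.85 × 80 = 68 now, so the retailer offers 68, keeping 12.
Round 3 (the supplier proposes): the retailer can get 12 next round, worth 0.85 × 12 = 10.2 now. The supplier offers 10.2 and keeps 80 − 10.2 = 69.8.
Round 2 (the retailer proposes): the supplier can get 69.8 next round, worth 0.85 × 69.8 = 59.33 now; the retailer offers that and keeps 20.67.
So by rejecting in round 1, the retailer gets 20.67 next round, worth 0.85 × 20.67 = 17.5695 now.
Offer 22 ≥ 17.5695, so the retailer accepts.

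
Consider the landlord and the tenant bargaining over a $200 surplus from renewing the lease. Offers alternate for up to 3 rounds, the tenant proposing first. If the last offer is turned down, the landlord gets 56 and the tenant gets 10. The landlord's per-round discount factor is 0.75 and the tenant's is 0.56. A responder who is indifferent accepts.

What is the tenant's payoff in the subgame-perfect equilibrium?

Round 3 (the tenant proposes): the landlord gets 56 if talks fail, so the tenant offers 56 and keeps 144.
Round 2 (the landlord proposes): the tenant can get 144 next round, worth 0.56 × 144 = 80.64 now. The landlord offers 80.64 and keeps 200 − 80.64 = 119.36.
Round 1 (the tenant proposes): the landlord can get 119.36 next round, worth 0.75 × 119.36 = 89.52 now; the tenant offers that and keeps 110.48.

110.48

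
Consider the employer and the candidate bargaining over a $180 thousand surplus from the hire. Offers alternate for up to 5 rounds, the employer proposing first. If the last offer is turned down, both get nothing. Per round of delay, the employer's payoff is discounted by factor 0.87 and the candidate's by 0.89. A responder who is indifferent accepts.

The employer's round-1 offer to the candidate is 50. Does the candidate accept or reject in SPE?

Work out the candidate's continuation value if the offer is rejected.
Round 5 (the employer proposes): rejection yields 0 for the candidate; the employer offers 0 and keeps 180.
Round 4 (the candidate proposes): the employer can get 180 next round, worth 0.87 × 180 = 156.6 now; the candidate offers that and keeps 23.4.
Round 3 (the employer proposes): the candidate can get 23.4 next round, worth 0.89 × 23.4 = 20.826 now; the employer offers that and keeps 159.174.
Round 2 (the candidate proposes): the employer can get 159.174 next round, worth 0.87 × 159.174 = 138.48138 now; the candidate offers that and keeps 41.51862.
So by rejecting in round 1, the candidate gets 41.51862 next round, worth 0.89 × 41.51862 = 36.9515718 now.
Offer 50 ≥ 36.9515718, so the candidate accepts.

Accept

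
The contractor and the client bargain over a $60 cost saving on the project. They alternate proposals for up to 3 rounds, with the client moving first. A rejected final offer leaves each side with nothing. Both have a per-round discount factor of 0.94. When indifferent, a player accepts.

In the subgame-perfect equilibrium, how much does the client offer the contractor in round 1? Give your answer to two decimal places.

3.38

Round 3 (the client proposes): rejection yields 0 for the contractor; the client offers 0 and keeps 60.
Round 2 (the contractor proposes): the client can get 60 next round, worth 0.94 × 60 = 56.4 now, so the contractor offers 56.4, keeping 3.6.
Round 1 (the client proposes): the contractor can get 3.6 next round, worth 0.94 × 3.6 = 3.384 now, so the client offers 3.384, keeping 56.616.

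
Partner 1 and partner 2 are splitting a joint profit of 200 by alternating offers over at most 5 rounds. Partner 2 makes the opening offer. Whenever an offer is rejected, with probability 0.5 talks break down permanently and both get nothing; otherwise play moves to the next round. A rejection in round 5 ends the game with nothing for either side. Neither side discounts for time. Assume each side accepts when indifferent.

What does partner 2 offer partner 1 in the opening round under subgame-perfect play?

Round 5 (partner 2 proposes): rejection yields 0 for partner 1; partner 2 offers 0 and keeps 200.
Round 4 (partner 1 proposes): rejecting gives partner 2 an expected 0.5 × 200 = 100, so partner 1 offers 100, keeping 100.
Round 3 (partner 2 proposes): rejecting gives partner 1 an expected 0.5 × 100 = 50. Partner 2 offers 50 and keeps 200 − 50 = 150.
Round 2 (partner 1 proposes): rejecting gives partner 2 an expected 0.5 × 150 = 75; partner 1 offers that and keeps 125.
Round 1 (partner 2 proposes): rejecting gives partner 1 an expected 0.5 × 125 = 62.5; partner 2 offers that and keeps 137.5.

62.5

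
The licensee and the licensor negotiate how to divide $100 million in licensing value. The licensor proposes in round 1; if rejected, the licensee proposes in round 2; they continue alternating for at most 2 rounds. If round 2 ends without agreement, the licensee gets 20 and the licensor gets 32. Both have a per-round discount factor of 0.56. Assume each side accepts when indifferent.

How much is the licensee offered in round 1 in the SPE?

Round 2 (the licensee proposes): the licensor gets 32 if talks fail, so the licensee offers 32 and keeps 68.
Round 1 (the licensor proposes): the licensee can get 68 next round, worth 0.56 × 68 = 38.08 now; the licensor offers that and keeps 61.92.

38.08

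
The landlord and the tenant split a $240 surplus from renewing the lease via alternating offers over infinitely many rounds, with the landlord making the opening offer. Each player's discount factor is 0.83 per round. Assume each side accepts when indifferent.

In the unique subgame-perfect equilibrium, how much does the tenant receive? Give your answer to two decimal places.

In a stationary SPE each proposer offers the other exactly their discounted continuation value.
If the landlord keeps x when proposing and the tenant keeps y when proposing, then x = 240 − 0.83y and y = 240 − 0.83x.
Solving: x = 240(1 − 0.83) / (1 − 0.83·0.83) = 40.8 / 0.3111 ≈ 131.1475.
The tenant gets 240 − 131.1475 ≈ 108.8525.

108.85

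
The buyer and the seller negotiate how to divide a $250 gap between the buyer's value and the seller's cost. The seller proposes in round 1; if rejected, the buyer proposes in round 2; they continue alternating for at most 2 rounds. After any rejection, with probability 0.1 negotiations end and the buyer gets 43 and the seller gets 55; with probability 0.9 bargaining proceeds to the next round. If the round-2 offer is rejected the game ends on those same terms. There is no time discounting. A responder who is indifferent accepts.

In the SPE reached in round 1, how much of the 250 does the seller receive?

70.2

Round 2 (the buyer proposes): the seller gets 55 if talks fail, so the buyer offers 55 and keeps 195.
Round 1 (the seller proposes): rejecting gives the buyer an expected 0.9 × 195 + 0.1 × 43 = 179.8, so the seller offers 179.8, keeping 70.2.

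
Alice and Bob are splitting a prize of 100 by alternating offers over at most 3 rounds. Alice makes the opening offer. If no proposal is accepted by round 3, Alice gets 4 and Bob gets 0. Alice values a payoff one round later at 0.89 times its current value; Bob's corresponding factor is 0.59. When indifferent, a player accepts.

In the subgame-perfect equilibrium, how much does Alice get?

Round 3 (Alice proposes): rejection yields 0 for Bob; Alice offers 0 and keeps 100.
Round 2 (Bob proposes): Alice can get 100 next round, worth 0.89 × 100 = 89 now; Bob offers that and keeps 11.
Round 1 (Alice proposes): Bob can get 11 next round, worth 0.59 × 11 = 6.49 now. Alice offers 6.49 and keeps 100 − 6.49 = 93.51.

93.51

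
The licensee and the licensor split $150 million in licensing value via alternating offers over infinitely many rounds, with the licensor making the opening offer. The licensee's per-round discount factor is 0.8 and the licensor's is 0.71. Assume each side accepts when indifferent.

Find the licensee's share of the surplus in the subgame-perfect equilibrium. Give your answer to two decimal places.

When the licensor proposes, the licensee accepts any offer worth at least 0.8 times what the licensee would get by proposing next round; and vice versa.
This gives x = 150 − 0.8y and y = 150 − 0.71x, where x and y are each side's share when it proposes.
Hence (1 − 0.8·0.71)x = 150(1 − 0.8), i.e. 0.432·x = 30.
x ≈ 69.4444; the licensee's share is 150 − x ≈ 80.5556.

80.56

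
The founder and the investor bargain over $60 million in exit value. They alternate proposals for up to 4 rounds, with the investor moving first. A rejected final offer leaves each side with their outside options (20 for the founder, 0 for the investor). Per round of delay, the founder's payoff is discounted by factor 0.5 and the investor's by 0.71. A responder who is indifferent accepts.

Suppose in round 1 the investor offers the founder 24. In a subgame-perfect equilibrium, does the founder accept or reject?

Round 4 (the founder proposes): the investor will accept anything ≥ 0, so the founder offers 0 and keeps 60.
Round 3 (the investor proposes): the founder can get 60 next round, worth 0.5 × 60 = 30 now; the investor offers that and keeps 30.
Round 2 (the founder proposes): the investor can get 30 next round, worth 0.71 × 30 = 21.3 now; the founder offers that and keeps 38.7.
So by rejecting in round 1, the founder gets 38.7 next round, worth 0.5 × 38.7 = 19.35 now.
Offer 24 ≥ 19.35, so the founder accepts.

Accept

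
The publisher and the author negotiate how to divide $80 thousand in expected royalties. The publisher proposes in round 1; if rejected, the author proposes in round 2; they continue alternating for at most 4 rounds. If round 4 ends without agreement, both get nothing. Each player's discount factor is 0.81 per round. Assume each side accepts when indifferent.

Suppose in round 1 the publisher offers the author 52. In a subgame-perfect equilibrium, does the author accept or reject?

Round 4 (the author proposes): rejection yields 0 for the publisher; the author offers 0 and keeps 80.
Round 3 (the publisher proposes): the author can get 80 next round, worth 0.81 × 80 = 64.8 now. The publisher offers 64.8 and keeps 80 − 64.8 = 15.2.
Round 2 (the author proposes): the publisher can get 15.2 next round, worth 0.81 × 15.2 = 12.312 now. The author offers 12.312 and keeps 80 − 12.312 = 67.688.
So by rejecting in round 1, the author gets 67.688 next round, worth 0.81 × 67.688 = 54.82728 now.
Offer 52 < 54.82728, so the author rejects.

Reject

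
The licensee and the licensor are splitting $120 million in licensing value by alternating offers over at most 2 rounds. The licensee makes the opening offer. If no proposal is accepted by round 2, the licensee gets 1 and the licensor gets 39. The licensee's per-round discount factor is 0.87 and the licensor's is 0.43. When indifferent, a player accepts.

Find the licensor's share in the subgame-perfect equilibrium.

Round 2 (the licensor proposes): the licensee gets 1 if talks fail, so the licensor offers 1 and keeps 119.
Round 1 (the licensee proposes): the licensor can get 119 next round, worth 0.43 × 119 = 51.17 now. The licensee offers 51.17 and keeps 120 − 51.17 = 68.83.

51.17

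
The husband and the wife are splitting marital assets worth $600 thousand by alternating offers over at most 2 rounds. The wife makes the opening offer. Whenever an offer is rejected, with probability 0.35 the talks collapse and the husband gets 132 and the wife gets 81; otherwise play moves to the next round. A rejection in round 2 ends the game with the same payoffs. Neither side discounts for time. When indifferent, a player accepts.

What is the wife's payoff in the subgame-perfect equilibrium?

216.45

Round 2 (the husband proposes): the wife gets 81 if talks fail, so the husband offers 81 and keeps 519.
Round 1 (the wife proposes): rejecting gives the husband an expected 0.65 × 519 + 0.35 × 132 = 383.55. The wife offers 383.55 and keeps 600 − 383.55 = 216.45.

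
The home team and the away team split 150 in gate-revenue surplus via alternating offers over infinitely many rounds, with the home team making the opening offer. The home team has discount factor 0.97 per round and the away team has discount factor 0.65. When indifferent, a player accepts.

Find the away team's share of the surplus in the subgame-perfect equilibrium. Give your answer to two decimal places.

7.92

Let x be the home team's share when the home team proposes and y be the away team's share when the away team proposes.
The away team accepts iff offered ≥ 0.65·y, so x = 150 − 0.65y. Symmetrically y = 150 − 0.97x.
Substituting: x = 150 − 0.65(150 − 0.97x), giving x(1 − 0.97·0.65) = 150(1 − 0.65).
So x = 150 × 0.35 / 0.3695 ≈ 142.0839, and the away team receives 150 − x ≈ 7.9161.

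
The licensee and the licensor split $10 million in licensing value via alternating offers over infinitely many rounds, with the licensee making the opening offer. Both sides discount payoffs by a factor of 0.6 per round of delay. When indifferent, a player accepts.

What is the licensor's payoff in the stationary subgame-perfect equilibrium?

When the licensee proposes, the licensor accepts any offer worth at least 0.6 times what the licensor would get by proposing next round; and vice versa.
This gives x = 10 − 0.6y and y = 10 − 0.6x, where x and y are each side's share when it proposes.
Hence (1 − 0.6·0.6)x = 10(1 − 0.6), i.e. 0.64·x = 4.
x = 6.25; the licensor's share is 10 − x = 3.75.

3.75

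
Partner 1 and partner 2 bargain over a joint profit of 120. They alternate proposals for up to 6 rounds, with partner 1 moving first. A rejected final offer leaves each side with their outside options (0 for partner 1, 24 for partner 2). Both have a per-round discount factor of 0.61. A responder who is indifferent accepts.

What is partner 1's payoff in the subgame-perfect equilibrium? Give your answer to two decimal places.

70.69

Work backward from the last round.
Round 6 (partner 2 proposes): rejection yields 0 for partner 1; partner 2 offers 0 and keeps 120.
Round 5 (partner 1 proposes): partner 2 can get 120 next round, worth 0.61 × 120 = 73.2 now. Partner 1 offers 73.2 and keeps 120 − 73.2 = 46.8.
Round 4 (partner 2 proposes): partner 1 can get 46.8 next round, worth 0.61 × 46.8 = 28.548 now, so partner 2 offers 28.548, keeping 91.452.
Round 3 (partner 1 proposes): partner 2 can get 91.452 next round, worth 0.61 × 91.452 = 55.78572 now. Partner 1 offers 55.78572 and keeps 120 − 55.78572 = 64.21428.
Round 2 (partner 2 proposes): partner 1 can get 64.21428 next round, worth 0.61 × 64.21428 = 39.1707108 now, so partner 2 offers 39.1707108, keeping 80.8292892.
Round 1 (partner 1 proposes): partner 2 can get 80.8292892 next round, worth 0.61 × 80.8292892 = 49.305866412 now. Partner 1 offers 49.305866412 and keeps 120 − 49.305866412 = 70.694133588.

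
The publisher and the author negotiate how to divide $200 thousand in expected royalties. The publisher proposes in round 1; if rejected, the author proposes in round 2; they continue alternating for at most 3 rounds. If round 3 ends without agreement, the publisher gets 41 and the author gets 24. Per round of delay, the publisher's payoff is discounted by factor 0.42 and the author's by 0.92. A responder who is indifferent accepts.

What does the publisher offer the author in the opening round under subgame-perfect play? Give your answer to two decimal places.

115.99

Round 3 (the publisher proposes): the author gets 24 if talks fail, so the publisher offers 24 and keeps 176.
Round 2 (the author proposes): the publisher can get 176 next round, worth 0.42 × 176 = 73.92 now, so the author offers 73.92, keeping 126.08.
Round 1 (the publisher proposes): the author can get 126.08 next round, worth 0.92 × 126.08 = 115.9936 now; the publisher offers that and keeps 84.0064.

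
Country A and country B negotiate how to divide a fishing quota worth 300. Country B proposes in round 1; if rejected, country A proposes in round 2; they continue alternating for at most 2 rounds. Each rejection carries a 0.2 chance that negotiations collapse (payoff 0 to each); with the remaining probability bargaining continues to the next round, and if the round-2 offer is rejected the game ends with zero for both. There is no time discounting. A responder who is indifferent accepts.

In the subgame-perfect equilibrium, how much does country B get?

60

By backward induction:
Round 2 (country A proposes): country B will accept anything ≥ 0, so country A offers 0 and keeps 300.
Round 1 (country B proposes): rejecting gives country A an expected 0.8 × 300 = 240; country B offers that and keeps 60.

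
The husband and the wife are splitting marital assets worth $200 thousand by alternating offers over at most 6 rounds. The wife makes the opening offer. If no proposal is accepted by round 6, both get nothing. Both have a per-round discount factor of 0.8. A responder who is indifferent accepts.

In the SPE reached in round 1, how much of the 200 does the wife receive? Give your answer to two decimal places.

81.98

Round 6 (the husband proposes): the wife will accept anything ≥ 0, so the husband offers 0 and keeps 200.
Round 5 (the wife proposes): the husband can get 200 next round, worth 0.8 × 200 = 160 now; the wife offers that and keeps 40.
Round 4 (the husband proposes): the wife can get 40 next round, worth 0.8 × 40 = 32 now; the husband offers that and keeps 168.
Round 3 (the wife proposes): the husband can get 168 next round, worth 0.8 × 168 = 134.4 now. The wife offers 134.4 and keeps 200 − 134.4 = 65.6.
Round 2 (the husband proposes): the wife can get 65.6 next round, worth 0.8 × 65.6 = 52.48 now, so the husband offers 52.48, keeping 147.52.
Round 1 (the wife proposes): the husband can get 147.52 next round, worth 0.8 × 147.52 = 118.016 now; the wife offers that and keeps 81.984.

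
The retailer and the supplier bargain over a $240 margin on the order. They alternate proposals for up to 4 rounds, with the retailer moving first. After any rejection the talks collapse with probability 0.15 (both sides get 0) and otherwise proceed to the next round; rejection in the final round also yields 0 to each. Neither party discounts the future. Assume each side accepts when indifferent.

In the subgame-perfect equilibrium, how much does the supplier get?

177.99

By backward induction:
Round 4 (the supplier proposes): the retailer will accept anything ≥ 0, so the supplier offers 0 and keeps 240.
Round 3 (the retailer proposes): rejecting gives the supplier an expected 0.85 × 240 = 204. The retailer offers 204 and keeps 240 − 204 = 36.
Round 2 (the supplier proposes): rejecting gives the retailer an expected 0.85 × 36 = 30.6, so the supplier offers 30.6, keeping 209.4.
Round 1 (the retailer proposes): rejecting gives the supplier an expected 0.85 × 209.4 = 177.99; the retailer offers that and keeps 62.01.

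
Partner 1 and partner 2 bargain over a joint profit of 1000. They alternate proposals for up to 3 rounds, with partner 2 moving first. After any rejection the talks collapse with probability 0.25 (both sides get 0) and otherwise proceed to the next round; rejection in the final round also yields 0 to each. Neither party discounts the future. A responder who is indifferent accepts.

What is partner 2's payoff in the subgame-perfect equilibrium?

812.5

Round 3 (partner 2 proposes): rejection yields 0 for partner 1; partner 2 offers 0 and keeps 1000.
Round 2 (partner 1 proposes): rejecting gives partner 2 an expected 0.75 × 1000 = 750, so partner 1 offers 750, keeping 250.
Round 1 (partner 2 proposes): rejecting gives partner 1 an expected 0.75 × 250 = 187.5; partner 2 offers that and keeps 812.5.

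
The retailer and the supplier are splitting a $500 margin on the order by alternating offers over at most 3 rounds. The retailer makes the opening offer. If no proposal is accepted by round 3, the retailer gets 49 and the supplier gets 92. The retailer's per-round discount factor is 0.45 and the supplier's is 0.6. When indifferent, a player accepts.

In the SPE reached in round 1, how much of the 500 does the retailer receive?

310.16

Solve by backward induction from round 3.
Round 3 (the retailer proposes): the supplier gets 92 if talks fail, so the retailer offers 92 and keeps 408.
Round 2 (the supplier proposes): the retailer can get 408 next round, worth 0.45 × 408 = 183.6 now, so the supplier offers 183.6, keeping 316.4.
Round 1 (the retailer proposes): the supplier can get 316.4 next round, worth 0.6 × 316.4 = 189.84 now, so the retailer offers 189.84, keeping 310.16.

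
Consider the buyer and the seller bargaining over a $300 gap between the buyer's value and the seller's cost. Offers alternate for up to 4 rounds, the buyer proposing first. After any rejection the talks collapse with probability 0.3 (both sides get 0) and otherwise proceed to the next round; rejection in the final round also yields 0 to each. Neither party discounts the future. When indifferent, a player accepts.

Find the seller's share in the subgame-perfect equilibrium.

By backward induction:
Round 4 (the seller proposes): the buyer will accept anything ≥ 0, so the seller offers 0 and keeps 300.
Round 3 (the buyer proposes): rejecting gives the seller an expected 0.7 × 300 = 210; the buyer offers that and keeps 90.
Round 2 (the seller proposes): rejecting gives the buyer an expected 0.7 × 90 = 63; the seller offers that and keeps 237.
Round 1 (the buyer proposes): rejecting gives the seller an expected 0.7 × 237 = 165.9. The buyer offers 165.9 and keeps 300 − 165.9 = 134.1.

165.9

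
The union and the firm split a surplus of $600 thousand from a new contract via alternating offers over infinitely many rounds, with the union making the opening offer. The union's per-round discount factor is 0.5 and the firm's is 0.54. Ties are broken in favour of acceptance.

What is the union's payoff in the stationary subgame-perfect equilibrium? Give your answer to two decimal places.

378.08

When the union proposes, the firm accepts any offer worth at least 0.54 times what the firm would get by proposing next round; and vice versa.
This gives x = 600 − 0.54y and y = 600 − 0.5x, where x and y are each side's share when it proposes.
Hence (1 − 0.54·0.5)x = 600(1 − 0.54), i.e. 0.73·x = 276.
x ≈ 378.0822; the firm's share is 600 − x ≈ 221.9178.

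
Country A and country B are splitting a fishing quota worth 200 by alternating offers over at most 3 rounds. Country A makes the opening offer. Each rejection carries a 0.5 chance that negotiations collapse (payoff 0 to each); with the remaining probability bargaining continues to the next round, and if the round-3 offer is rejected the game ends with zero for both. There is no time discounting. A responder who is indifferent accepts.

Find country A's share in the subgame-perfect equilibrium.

150

By backward induction:
Round 3 (country A proposes): country B will accept anything ≥ 0, so country A offers 0 and keeps 200.
Round 2 (country B proposes): rejecting gives country A an expected 0.5 × 200 = 100. Country B offers 100 and keeps 200 − 100 = 100.
Round 1 (country A proposes): rejecting gives country B an expected 0.5 × 100 = 50, so country A offers 50, keeping 150.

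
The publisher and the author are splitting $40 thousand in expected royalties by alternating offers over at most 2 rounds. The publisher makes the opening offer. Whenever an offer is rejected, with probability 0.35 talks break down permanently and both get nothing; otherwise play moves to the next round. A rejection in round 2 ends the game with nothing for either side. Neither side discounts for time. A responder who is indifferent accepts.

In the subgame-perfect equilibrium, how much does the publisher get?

14

By backward induction:
Round 2 (the author proposes): rejection yields 0 for the publisher; the author offers 0 and keeps 40.
Round 1 (the publisher proposes): rejecting gives the author an expected 0.65 × 40 = 26. The publisher offers 26 and keeps 40 − 26 = 14.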